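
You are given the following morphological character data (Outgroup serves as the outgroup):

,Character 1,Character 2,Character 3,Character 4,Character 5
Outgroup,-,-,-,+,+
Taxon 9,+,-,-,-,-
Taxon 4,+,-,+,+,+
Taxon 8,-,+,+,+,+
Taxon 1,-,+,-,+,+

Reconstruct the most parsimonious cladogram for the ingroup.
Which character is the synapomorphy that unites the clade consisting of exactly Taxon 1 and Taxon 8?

Character polarity is set by the outgroup: the derived state is whichever differs from the outgroup's state, so for Character 4, Character 5 the derived state is '-', and for the remaining characters it is '+'.
Character 1 (derived state '+') is shared by Taxon 4 and Taxon 9 — a synapomorphy uniting that clade.
Only Taxon 1 and Taxon 8 show the derived state '+' for Character 2, supporting them as a clade.
Character 3 (state '+') occurs in Taxon 4 and Taxon 8 but conflicts with the nesting implied by the other characters — most parsimoniously interpreted as homoplasy.
Character 4 (derived state '-') is unique to Taxon 9 (autapomorphy; uninformative for grouping).
Character 5: derived state '-' in Taxon 9 only — an autapomorphy, so it tells us nothing about relationships among taxa.
Most parsimonious ingroup topology: ((Taxon 9,Taxon 4),(Taxon 8,Taxon 1)).
The clade {Taxon 1, Taxon 8} is supported by Character 2: its derived state '+' occurs in exactly those taxa and in no other taxon (including the outgroup).

Character 2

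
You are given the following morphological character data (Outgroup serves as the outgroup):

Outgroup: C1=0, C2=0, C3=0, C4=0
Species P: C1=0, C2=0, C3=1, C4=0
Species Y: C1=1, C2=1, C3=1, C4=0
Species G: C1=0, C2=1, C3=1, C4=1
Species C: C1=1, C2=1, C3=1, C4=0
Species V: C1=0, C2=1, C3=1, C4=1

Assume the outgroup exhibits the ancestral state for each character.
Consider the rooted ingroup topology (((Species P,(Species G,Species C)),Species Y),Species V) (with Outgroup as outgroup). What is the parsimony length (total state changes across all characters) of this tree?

Map each character onto (((Species P,(Species G,Species C)),Species Y),Species V) (rooted by Outgroup) and count the minimum state changes it requires (Fitch parsimony):
C1: 2; C2: 2; C3: 1; C4: 2.
Total tree length = 7.

7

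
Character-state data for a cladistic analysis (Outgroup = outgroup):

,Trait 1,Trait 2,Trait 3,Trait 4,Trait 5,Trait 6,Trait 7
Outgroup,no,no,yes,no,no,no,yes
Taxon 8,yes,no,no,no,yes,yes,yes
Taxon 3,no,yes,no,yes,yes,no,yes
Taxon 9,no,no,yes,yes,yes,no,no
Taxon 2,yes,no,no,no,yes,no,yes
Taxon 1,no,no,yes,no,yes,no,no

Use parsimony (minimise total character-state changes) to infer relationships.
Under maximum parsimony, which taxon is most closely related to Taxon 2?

Taxon 8

Character polarity is set by the outgroup: the derived state is whichever differs from the outgroup's state, so for Trait 3, Trait 7 the derived state is 'no', and for the remaining characters it is 'yes'.
Trait 1: derived state 'yes' in Taxon 2 and Taxon 8 only — synapomorphy for {Taxon 2, Taxon 8}.
Trait 2: derived state 'yes' in Taxon 3 only — an autapomorphy, so it tells us nothing about relationships among taxa.
Trait 3 (derived state 'no') is shared by Taxon 2, Taxon 3, and Taxon 8 — a synapomorphy uniting that clade.
Trait 4 groups Taxon 3 and Taxon 9, which is incompatible with the clades supported by the remaining characters; treating it as convergent (homoplasy) costs fewer steps than any alternative tree.
All ingroup taxa share the derived state 'yes' for Trait 5; it defines the ingroup but does not resolve relationships within it.
Trait 6: derived state 'yes' in Taxon 8 only — an autapomorphy, so it tells us nothing about relationships among taxa.
Trait 7 (derived state 'no') is shared by Taxon 1 and Taxon 9 — a synapomorphy uniting that clade.
Most parsimonious ingroup topology: (((Taxon 8,Taxon 2),Taxon 3),(Taxon 9,Taxon 1)).
Taxon 2 and Taxon 8 form a cherry on this tree, so they are sister taxa.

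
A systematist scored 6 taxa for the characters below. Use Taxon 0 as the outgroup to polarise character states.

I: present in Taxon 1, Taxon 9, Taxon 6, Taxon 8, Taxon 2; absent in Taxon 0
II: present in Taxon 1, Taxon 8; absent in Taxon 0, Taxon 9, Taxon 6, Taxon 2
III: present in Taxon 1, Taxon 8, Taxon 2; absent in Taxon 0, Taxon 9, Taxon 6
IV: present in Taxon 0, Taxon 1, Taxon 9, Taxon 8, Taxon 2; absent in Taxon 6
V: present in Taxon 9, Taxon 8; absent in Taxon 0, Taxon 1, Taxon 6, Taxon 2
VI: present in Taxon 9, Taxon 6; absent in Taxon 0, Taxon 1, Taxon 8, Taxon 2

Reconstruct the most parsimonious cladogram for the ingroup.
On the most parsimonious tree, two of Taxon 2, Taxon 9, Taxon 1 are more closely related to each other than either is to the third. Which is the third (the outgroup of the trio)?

Taxon 9

Character polarity is set by the outgroup: the derived state is whichever differs from the outgroup's state, so for IV the derived state is 'absent', and for the remaining characters it is 'present'.
All ingroup taxa share the derived state 'present' for I; it defines the ingroup but does not resolve relationships within it.
Only Taxon 1 and Taxon 8 show the derived state 'present' for II, supporting them as a clade.
III (derived state 'present') is shared by Taxon 1, Taxon 2, and Taxon 8 — a synapomorphy uniting that clade.
IV (derived state 'absent') is unique to Taxon 6 (autapomorphy; uninformative for grouping).
V (state 'present') occurs in Taxon 8 and Taxon 9 but conflicts with the nesting implied by the other characters — most parsimoniously interpreted as homoplasy.
VI (derived state 'present') is shared by Taxon 6 and Taxon 9 — a synapomorphy uniting that clade.
Most parsimonious ingroup topology: (((Taxon 1,Taxon 8),Taxon 2),(Taxon 9,Taxon 6)).
Taxon 1 and Taxon 2 share a more recent common ancestor with each other than either does with Taxon 9, so Taxon 9 is the least closely related of the three.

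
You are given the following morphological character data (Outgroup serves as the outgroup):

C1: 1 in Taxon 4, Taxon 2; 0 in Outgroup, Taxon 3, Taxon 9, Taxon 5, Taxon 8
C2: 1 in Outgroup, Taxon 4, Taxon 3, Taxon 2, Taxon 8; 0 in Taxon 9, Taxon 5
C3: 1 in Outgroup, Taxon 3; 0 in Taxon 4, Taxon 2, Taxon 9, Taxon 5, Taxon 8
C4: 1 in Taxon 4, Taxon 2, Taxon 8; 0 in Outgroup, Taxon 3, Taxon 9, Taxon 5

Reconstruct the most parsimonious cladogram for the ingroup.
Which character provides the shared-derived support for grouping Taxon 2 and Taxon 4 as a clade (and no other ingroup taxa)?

Character polarity is set by the outgroup: the derived state is whichever differs from the outgroup's state, so for C2, C3 the derived state is '0', and for the remaining characters it is '1'.
C1 (derived state '1') is shared by Taxon 2 and Taxon 4 — a synapomorphy uniting that clade.
C2: derived state '0' in Taxon 5 and Taxon 9 only — synapomorphy for {Taxon 5, Taxon 9}.
Only Taxon 2, Taxon 4, Taxon 5, Taxon 8, and Taxon 9 show the derived state '0' for C3, supporting them as a clade.
Only Taxon 2, Taxon 4, and Taxon 8 show the derived state '1' for C4, supporting them as a clade.
Most parsimonious ingroup topology: ((((Taxon 4,Taxon 2),Taxon 8),(Taxon 9,Taxon 5)),Taxon 3).
The clade {Taxon 2, Taxon 4} is supported by C1: its derived state '1' occurs in exactly those taxa and in no other taxon (including the outgroup).

C1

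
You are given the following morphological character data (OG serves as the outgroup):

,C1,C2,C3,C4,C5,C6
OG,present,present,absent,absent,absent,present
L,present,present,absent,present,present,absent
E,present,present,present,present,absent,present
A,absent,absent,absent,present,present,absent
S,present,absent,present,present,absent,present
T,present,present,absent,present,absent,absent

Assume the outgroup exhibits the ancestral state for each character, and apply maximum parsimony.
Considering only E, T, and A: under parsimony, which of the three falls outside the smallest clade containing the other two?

Character polarity is set by the outgroup: the derived state is whichever differs from the outgroup's state, so for C1, C2, C6 the derived state is 'absent', and for the remaining characters it is 'present'.
C1 (derived state 'absent') is unique to A (autapomorphy; uninformative for grouping).
C2 (state 'absent') occurs in A and S but conflicts with the nesting implied by the other characters — most parsimoniously interpreted as homoplasy.
C3 (derived state 'present') is shared by E and S — a synapomorphy uniting that clade.
C4 (derived state 'present') is shared by all ingroup taxa — unites the whole ingroup.
Only A and L show the derived state 'present' for C5, supporting them as a clade.
C6: derived state 'absent' in A, L, and T only — synapomorphy for {A, L, T}.
Most parsimonious ingroup topology: (((L,A),T),(E,S)).
T and A share a more recent common ancestor with each other than either does with E, so E is the least closely related of the three.

E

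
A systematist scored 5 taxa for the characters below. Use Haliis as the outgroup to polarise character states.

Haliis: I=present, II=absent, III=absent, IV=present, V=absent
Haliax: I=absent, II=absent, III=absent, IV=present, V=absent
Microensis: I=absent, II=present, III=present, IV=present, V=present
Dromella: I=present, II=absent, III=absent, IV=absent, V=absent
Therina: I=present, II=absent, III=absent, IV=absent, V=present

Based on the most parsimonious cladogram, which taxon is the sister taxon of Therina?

Character polarity is set by the outgroup: the derived state is whichever differs from the outgroup's state, so for I, IV the derived state is 'absent', and for the remaining characters it is 'present'.
I (derived state 'absent') is shared by Haliax and Microensis — a synapomorphy uniting that clade.
II (derived state 'present') is unique to Microensis (autapomorphy; uninformative for grouping).
III (derived state 'present') is unique to Microensis (autapomorphy; uninformative for grouping).
IV: derived state 'absent' in Dromella and Therina only — synapomorphy for {Dromella, Therina}.
V groups Microensis and Therina, which is incompatible with the clades supported by the remaining characters; treating it as convergent (homoplasy) costs fewer steps than any alternative tree.
Most parsimonious ingroup topology: ((Haliax,Microensis),(Dromella,Therina)).
Therina and Dromella form a cherry on this tree, so they are sister taxa.

Dromella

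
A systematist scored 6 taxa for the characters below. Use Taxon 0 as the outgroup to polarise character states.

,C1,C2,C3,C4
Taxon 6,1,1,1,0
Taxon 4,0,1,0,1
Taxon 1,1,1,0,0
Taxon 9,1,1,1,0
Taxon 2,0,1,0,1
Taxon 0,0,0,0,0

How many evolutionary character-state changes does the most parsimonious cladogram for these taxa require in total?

The outgroup has state '0' for every character, so '1' is the derived state throughout.
Only Taxon 1, Taxon 6, and Taxon 9 show the derived state '1' for C1, supporting them as a clade.
C2 (derived state '1') is shared by all ingroup taxa — unites the whole ingroup.
C3: derived state '1' in Taxon 6 and Taxon 9 only — synapomorphy for {Taxon 6, Taxon 9}.
Only Taxon 2 and Taxon 4 show the derived state '1' for C4, supporting them as a clade.
Most parsimonious ingroup topology: ((Taxon 1,(Taxon 9,Taxon 6)),(Taxon 2,Taxon 4)).
Changes per character on this tree: C1: 1; C2: 1; C3: 1; C4: 1.
Total = 4.

4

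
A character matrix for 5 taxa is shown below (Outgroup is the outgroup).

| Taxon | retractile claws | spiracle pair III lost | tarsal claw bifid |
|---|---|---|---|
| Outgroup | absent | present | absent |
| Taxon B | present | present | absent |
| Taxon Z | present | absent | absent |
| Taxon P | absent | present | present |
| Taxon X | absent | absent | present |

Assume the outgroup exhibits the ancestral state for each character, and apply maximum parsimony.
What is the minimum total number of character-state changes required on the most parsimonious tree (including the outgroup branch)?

Character polarity is set by the outgroup: the derived state is whichever differs from the outgroup's state, so for spiracle pair III lost the derived state is 'absent', and for the remaining characters it is 'present'.
retractile claws: derived state 'present' in Taxon B and Taxon Z only — synapomorphy for {Taxon B, Taxon Z}.
spiracle pair III lost groups Taxon X and Taxon Z, which is incompatible with the clades supported by the remaining characters; treating it as convergent (homoplasy) costs fewer steps than any alternative tree.
tarsal claw bifid: derived state 'present' in Taxon P and Taxon X only — synapomorphy for {Taxon P, Taxon X}.
Most parsimonious ingroup topology: ((Taxon B,Taxon Z),(Taxon P,Taxon X)).
Changes per character on this tree: retractile claws: 1; spiracle pair III lost: 2; tarsal claw bifid: 1.
Total = 4.

4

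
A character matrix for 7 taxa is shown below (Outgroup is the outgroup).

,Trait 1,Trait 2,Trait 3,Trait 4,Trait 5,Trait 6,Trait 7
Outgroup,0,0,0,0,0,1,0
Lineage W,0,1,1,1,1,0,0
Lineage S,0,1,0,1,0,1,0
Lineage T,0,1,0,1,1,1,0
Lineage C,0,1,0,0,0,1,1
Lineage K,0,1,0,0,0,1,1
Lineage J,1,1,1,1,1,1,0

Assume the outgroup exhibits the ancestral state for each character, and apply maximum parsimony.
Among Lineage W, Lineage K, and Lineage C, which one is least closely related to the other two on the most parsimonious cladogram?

Lineage W

Character polarity is set by the outgroup: the derived state is whichever differs from the outgroup's state, so for Trait 6 the derived state is '0', and for the remaining characters it is '1'.
Trait 1 (derived state '1') is unique to Lineage J (autapomorphy; uninformative for grouping).
Trait 2 (derived state '1') is shared by all ingroup taxa — unites the whole ingroup.
Only Lineage J and Lineage W show the derived state '1' for Trait 3, supporting them as a clade.
Trait 4: derived state '1' in Lineage J, Lineage S, Lineage T, and Lineage W only — synapomorphy for {Lineage J, Lineage S, Lineage T, Lineage W}.
Trait 5: derived state '1' in Lineage J, Lineage T, and Lineage W only — synapomorphy for {Lineage J, Lineage T, Lineage W}.
Trait 6: derived state '0' in Lineage W only — an autapomorphy, so it tells us nothing about relationships among taxa.
Trait 7: derived state '1' in Lineage C and Lineage K only — synapomorphy for {Lineage C, Lineage K}.
Most parsimonious ingroup topology: ((((Lineage W,Lineage J),Lineage T),Lineage S),(Lineage C,Lineage K)).
Lineage K and Lineage C share a more recent common ancestor with each other than either does with Lineage W, so Lineage W is the least closely related of the three.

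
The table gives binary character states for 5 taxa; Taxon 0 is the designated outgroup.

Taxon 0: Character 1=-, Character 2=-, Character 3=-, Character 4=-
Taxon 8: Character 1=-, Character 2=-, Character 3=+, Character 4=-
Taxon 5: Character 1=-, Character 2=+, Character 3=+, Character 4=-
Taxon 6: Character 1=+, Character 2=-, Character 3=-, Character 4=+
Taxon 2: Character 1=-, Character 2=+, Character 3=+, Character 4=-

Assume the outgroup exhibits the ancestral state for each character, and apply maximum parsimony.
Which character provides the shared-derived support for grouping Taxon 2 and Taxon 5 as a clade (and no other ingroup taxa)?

Character 2

The outgroup has state '-' for every character, so '+' is the derived state throughout.
Character 1: derived state '+' in Taxon 6 only — an autapomorphy, so it tells us nothing about relationships among taxa.
Only Taxon 2 and Taxon 5 show the derived state '+' for Character 2, supporting them as a clade.
Character 3: derived state '+' in Taxon 2, Taxon 5, and Taxon 8 only — synapomorphy for {Taxon 2, Taxon 5, Taxon 8}.
Character 4: derived state '+' in Taxon 6 only — an autapomorphy, so it tells us nothing about relationships among taxa.
Most parsimonious ingroup topology: ((Taxon 8,(Taxon 5,Taxon 2)),Taxon 6).
The clade {Taxon 2, Taxon 5} is supported by Character 2: its derived state '+' occurs in exactly those taxa and in no other taxon (including the outgroup).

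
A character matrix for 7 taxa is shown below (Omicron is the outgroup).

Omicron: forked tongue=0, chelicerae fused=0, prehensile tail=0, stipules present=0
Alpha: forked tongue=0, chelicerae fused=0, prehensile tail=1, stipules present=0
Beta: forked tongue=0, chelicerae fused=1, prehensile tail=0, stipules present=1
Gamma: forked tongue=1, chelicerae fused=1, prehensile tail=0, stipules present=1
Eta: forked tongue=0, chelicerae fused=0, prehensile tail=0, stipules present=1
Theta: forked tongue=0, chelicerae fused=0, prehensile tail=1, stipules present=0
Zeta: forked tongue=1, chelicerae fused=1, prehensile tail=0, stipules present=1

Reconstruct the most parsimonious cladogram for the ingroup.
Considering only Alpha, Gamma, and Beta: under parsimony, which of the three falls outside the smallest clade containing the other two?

The outgroup has state '0' for every character, so '1' is the derived state throughout.
forked tongue (derived state '1') is shared by Gamma and Zeta — a synapomorphy uniting that clade.
chelicerae fused: derived state '1' in Beta, Gamma, and Zeta only — synapomorphy for {Beta, Gamma, Zeta}.
Only Alpha and Theta show the derived state '1' for prehensile tail, supporting them as a clade.
Only Beta, Eta, Gamma, and Zeta show the derived state '1' for stipules present, supporting them as a clade.
Most parsimonious ingroup topology: ((Alpha,Theta),((Beta,(Gamma,Zeta)),Eta)).
Gamma and Beta share a more recent common ancestor with each other than either does with Alpha, so Alpha is the least closely related of the three.

Alpha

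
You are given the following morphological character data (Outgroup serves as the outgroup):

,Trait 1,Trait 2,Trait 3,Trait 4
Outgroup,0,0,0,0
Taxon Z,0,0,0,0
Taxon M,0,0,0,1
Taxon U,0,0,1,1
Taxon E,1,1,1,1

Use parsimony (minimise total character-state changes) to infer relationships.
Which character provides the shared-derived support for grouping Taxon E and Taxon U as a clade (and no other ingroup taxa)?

Trait 3

The outgroup has state '0' for every character, so '1' is the derived state throughout.
Trait 1 (derived state '1') is unique to Taxon E (autapomorphy; uninformative for grouping).
Trait 2: derived state '1' in Taxon E only — an autapomorphy, so it tells us nothing about relationships among taxa.
Only Taxon E and Taxon U show the derived state '1' for Trait 3, supporting them as a clade.
Trait 4 (derived state '1') is shared by Taxon E, Taxon M, and Taxon U — a synapomorphy uniting that clade.
Most parsimonious ingroup topology: (((Taxon U,Taxon E),Taxon M),Taxon Z).
The clade {Taxon E, Taxon U} is supported by Trait 3: its derived state '1' occurs in exactly those taxa and in no other taxon (including the outgroup).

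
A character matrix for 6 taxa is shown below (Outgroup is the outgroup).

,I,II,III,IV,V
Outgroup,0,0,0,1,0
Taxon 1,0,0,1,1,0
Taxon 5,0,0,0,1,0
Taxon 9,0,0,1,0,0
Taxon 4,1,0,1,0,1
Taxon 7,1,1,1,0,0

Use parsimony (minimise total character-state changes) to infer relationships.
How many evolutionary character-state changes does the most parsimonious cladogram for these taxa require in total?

5

Character polarity is set by the outgroup: the derived state is whichever differs from the outgroup's state, so for IV the derived state is '0', and for the remaining characters it is '1'.
Only Taxon 4 and Taxon 7 show the derived state '1' for I, supporting them as a clade.
II: derived state '1' in Taxon 7 only — an autapomorphy, so it tells us nothing about relationships among taxa.
III (derived state '1') is shared by Taxon 1, Taxon 4, Taxon 7, and Taxon 9 — a synapomorphy uniting that clade.
IV (derived state '0') is shared by Taxon 4, Taxon 7, and Taxon 9 — a synapomorphy uniting that clade.
V (derived state '1') is unique to Taxon 4 (autapomorphy; uninformative for grouping).
Most parsimonious ingroup topology: ((Taxon 1,(Taxon 9,(Taxon 4,Taxon 7))),Taxon 5).
Changes per character on this tree: I: 1; II: 1; III: 1; IV: 1; V: 1.
Total = 5.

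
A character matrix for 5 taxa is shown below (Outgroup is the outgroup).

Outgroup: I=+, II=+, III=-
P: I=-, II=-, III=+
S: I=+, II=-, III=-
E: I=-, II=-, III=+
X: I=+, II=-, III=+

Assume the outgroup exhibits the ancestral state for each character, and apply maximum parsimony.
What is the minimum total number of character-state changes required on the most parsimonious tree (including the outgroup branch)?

3

Character polarity is set by the outgroup: the derived state is whichever differs from the outgroup's state, so for I, II the derived state is '-', and for the remaining characters it is '+'.
I: derived state '-' in E and P only — synapomorphy for {E, P}.
All ingroup taxa share the derived state '-' for II; it defines the ingroup but does not resolve relationships within it.
III (derived state '+') is shared by E, P, and X — a synapomorphy uniting that clade.
Most parsimonious ingroup topology: (((P,E),X),S).
Changes per character on this tree: I: 1; II: 1; III: 1.
Total = 3.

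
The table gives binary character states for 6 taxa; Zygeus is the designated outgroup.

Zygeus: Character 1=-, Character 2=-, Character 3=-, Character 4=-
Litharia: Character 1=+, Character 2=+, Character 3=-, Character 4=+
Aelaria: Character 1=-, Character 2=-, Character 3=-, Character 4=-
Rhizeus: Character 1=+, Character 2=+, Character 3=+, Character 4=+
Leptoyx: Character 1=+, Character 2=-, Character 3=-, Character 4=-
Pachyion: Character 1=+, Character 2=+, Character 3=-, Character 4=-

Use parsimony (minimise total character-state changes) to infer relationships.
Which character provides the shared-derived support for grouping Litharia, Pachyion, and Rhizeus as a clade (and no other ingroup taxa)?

The outgroup has state '-' for every character, so '+' is the derived state throughout.
Character 1 (derived state '+') is shared by Leptoyx, Litharia, Pachyion, and Rhizeus — a synapomorphy uniting that clade.
Character 2 (derived state '+') is shared by Litharia, Pachyion, and Rhizeus — a synapomorphy uniting that clade.
Character 3 (derived state '+') is unique to Rhizeus (autapomorphy; uninformative for grouping).
Only Litharia and Rhizeus show the derived state '+' for Character 4, supporting them as a clade.
Most parsimonious ingroup topology: ((((Litharia,Rhizeus),Pachyion),Leptoyx),Aelaria).
The clade {Litharia, Pachyion, Rhizeus} is supported by Character 2: its derived state '+' occurs in exactly those taxa and in no other taxon (including the outgroup).

Character 2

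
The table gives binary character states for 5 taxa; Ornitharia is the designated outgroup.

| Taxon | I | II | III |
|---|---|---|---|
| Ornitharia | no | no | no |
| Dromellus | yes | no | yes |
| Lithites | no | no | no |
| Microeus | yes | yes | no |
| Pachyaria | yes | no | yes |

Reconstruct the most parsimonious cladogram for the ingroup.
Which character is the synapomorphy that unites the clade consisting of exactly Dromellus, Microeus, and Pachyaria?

I

The outgroup has state 'no' for every character, so 'yes' is the derived state throughout.
Only Dromellus, Microeus, and Pachyaria show the derived state 'yes' for I, supporting them as a clade.
II: derived state 'yes' in Microeus only — an autapomorphy, so it tells us nothing about relationships among taxa.
III: derived state 'yes' in Dromellus and Pachyaria only — synapomorphy for {Dromellus, Pachyaria}.
Most parsimonious ingroup topology: (((Dromellus,Pachyaria),Microeus),Lithites).
The clade {Dromellus, Microeus, Pachyaria} is supported by I: its derived state 'yes' occurs in exactly those taxa and in no other taxon (including the outgroup).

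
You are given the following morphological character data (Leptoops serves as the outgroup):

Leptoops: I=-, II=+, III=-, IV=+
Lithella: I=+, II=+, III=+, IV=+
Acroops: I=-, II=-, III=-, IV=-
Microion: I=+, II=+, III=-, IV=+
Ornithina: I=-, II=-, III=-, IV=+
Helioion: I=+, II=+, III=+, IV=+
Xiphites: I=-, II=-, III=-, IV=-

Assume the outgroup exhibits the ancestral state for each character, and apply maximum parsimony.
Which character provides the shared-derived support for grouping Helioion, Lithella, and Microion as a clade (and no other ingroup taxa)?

Character polarity is set by the outgroup: the derived state is whichever differs from the outgroup's state, so for II, IV the derived state is '-', and for the remaining characters it is '+'.
I: derived state '+' in Helioion, Lithella, and Microion only — synapomorphy for {Helioion, Lithella, Microion}.
II: derived state '-' in Acroops, Ornithina, and Xiphites only — synapomorphy for {Acroops, Ornithina, Xiphites}.
Only Helioion and Lithella show the derived state '+' for III, supporting them as a clade.
Only Acroops and Xiphites show the derived state '-' for IV, supporting them as a clade.
Most parsimonious ingroup topology: (((Lithella,Helioion),Microion),((Acroops,Xiphites),Ornithina)).
The clade {Helioion, Lithella, Microion} is supported by I: its derived state '+' occurs in exactly those taxa and in no other taxon (including the outgroup).

I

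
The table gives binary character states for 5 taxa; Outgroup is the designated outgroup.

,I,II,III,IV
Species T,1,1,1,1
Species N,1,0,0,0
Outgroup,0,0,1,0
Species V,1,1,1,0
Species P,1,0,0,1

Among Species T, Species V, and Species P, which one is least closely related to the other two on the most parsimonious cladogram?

Species P

Character polarity is set by the outgroup: the derived state is whichever differs from the outgroup's state, so for III the derived state is '0', and for the remaining characters it is '1'.
I (derived state '1') is shared by all ingroup taxa — unites the whole ingroup.
II: derived state '1' in Species T and Species V only — synapomorphy for {Species T, Species V}.
Only Species N and Species P show the derived state '0' for III, supporting them as a clade.
IV (state '1') occurs in Species P and Species T but conflicts with the nesting implied by the other characters — most parsimoniously interpreted as homoplasy.
Most parsimonious ingroup topology: ((Species T,Species V),(Species N,Species P)).
Species V and Species T share a more recent common ancestor with each other than either does with Species P, so Species P is the least closely related of the three.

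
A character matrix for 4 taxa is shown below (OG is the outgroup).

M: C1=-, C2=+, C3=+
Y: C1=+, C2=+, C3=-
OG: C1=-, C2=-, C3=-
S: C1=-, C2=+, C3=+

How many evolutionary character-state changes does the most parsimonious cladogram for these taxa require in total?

3

The outgroup has state '-' for every character, so '+' is the derived state throughout.
C1 (derived state '+') is unique to Y (autapomorphy; uninformative for grouping).
All ingroup taxa share the derived state '+' for C2; it defines the ingroup but does not resolve relationships within it.
C3 (derived state '+') is shared by M and S — a synapomorphy uniting that clade.
Most parsimonious ingroup topology: ((M,S),Y).
Changes per character on this tree: C1: 1; C2: 1; C3: 1.
Total = 3.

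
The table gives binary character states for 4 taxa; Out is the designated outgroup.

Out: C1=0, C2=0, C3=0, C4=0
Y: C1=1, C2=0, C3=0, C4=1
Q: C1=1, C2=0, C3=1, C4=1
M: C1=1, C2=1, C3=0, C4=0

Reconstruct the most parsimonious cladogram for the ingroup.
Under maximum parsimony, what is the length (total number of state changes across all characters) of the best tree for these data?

The outgroup has state '0' for every character, so '1' is the derived state throughout.
All ingroup taxa share the derived state '1' for C1; it defines the ingroup but does not resolve relationships within it.
C2: derived state '1' in M only — an autapomorphy, so it tells us nothing about relationships among taxa.
C3 (derived state '1') is unique to Q (autapomorphy; uninformative for grouping).
C4 (derived state '1') is shared by Q and Y — a synapomorphy uniting that clade.
Most parsimonious ingroup topology: ((Y,Q),M).
Changes per character on this tree: C1: 1; C2: 1; C3: 1; C4: 1.
Total = 4.

4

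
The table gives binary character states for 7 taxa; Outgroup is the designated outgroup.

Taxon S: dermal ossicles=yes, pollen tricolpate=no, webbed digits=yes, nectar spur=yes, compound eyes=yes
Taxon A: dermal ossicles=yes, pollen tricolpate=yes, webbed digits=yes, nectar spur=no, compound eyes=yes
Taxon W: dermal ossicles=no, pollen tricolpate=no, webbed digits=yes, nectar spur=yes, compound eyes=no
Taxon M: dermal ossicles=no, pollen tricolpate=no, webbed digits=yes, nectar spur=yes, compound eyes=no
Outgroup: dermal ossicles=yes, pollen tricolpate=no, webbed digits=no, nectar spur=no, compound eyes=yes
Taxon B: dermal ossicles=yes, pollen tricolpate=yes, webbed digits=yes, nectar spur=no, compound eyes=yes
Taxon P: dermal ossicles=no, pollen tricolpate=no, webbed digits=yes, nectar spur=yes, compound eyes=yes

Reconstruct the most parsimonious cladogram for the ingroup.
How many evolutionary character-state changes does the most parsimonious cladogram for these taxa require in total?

5

Character polarity is set by the outgroup: the derived state is whichever differs from the outgroup's state, so for dermal ossicles, compound eyes the derived state is 'no', and for the remaining characters it is 'yes'.
dermal ossicles (derived state 'no') is shared by Taxon M, Taxon P, and Taxon W — a synapomorphy uniting that clade.
Only Taxon A and Taxon B show the derived state 'yes' for pollen tricolpate, supporting them as a clade.
All ingroup taxa share the derived state 'yes' for webbed digits; it defines the ingroup but does not resolve relationships within it.
nectar spur (derived state 'yes') is shared by Taxon M, Taxon P, Taxon S, and Taxon W — a synapomorphy uniting that clade.
compound eyes (derived state 'no') is shared by Taxon M and Taxon W — a synapomorphy uniting that clade.
Most parsimonious ingroup topology: ((((Taxon M,Taxon W),Taxon P),Taxon S),(Taxon B,Taxon A)).
Changes per character on this tree: dermal ossicles: 1; pollen tricolpate: 1; webbed digits: 1; nectar spur: 1; compound eyes: 1.
Total = 5.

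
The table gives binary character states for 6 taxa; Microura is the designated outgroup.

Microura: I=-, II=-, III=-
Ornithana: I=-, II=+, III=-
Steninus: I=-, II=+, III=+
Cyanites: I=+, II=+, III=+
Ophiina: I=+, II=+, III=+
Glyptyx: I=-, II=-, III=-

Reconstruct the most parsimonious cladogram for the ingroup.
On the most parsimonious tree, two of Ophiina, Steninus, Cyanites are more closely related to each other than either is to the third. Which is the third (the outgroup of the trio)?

The outgroup has state '-' for every character, so '+' is the derived state throughout.
Only Cyanites and Ophiina show the derived state '+' for I, supporting them as a clade.
Only Cyanites, Ophiina, Ornithana, and Steninus show the derived state '+' for II, supporting them as a clade.
Only Cyanites, Ophiina, and Steninus show the derived state '+' for III, supporting them as a clade.
Most parsimonious ingroup topology: ((Ornithana,(Steninus,(Cyanites,Ophiina))),Glyptyx).
Ophiina and Cyanites share a more recent common ancestor with each other than either does with Steninus, so Steninus is the least closely related of the three.

Steninus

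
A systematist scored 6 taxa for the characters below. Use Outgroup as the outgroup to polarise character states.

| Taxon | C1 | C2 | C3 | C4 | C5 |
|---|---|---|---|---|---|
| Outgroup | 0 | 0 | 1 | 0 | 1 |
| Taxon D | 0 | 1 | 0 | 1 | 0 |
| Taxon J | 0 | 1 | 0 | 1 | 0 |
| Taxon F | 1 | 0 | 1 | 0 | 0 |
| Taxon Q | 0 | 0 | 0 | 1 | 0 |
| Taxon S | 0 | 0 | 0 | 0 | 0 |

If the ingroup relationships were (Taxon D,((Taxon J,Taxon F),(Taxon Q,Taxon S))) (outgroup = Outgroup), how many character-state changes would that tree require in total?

9

Map each character onto (Taxon D,((Taxon J,Taxon F),(Taxon Q,Taxon S))) (rooted by Outgroup) and count the minimum state changes it requires (Fitch parsimony):
C1: 1; C2: 2; C3: 2; C4: 3; C5: 1.
Total tree length = 9.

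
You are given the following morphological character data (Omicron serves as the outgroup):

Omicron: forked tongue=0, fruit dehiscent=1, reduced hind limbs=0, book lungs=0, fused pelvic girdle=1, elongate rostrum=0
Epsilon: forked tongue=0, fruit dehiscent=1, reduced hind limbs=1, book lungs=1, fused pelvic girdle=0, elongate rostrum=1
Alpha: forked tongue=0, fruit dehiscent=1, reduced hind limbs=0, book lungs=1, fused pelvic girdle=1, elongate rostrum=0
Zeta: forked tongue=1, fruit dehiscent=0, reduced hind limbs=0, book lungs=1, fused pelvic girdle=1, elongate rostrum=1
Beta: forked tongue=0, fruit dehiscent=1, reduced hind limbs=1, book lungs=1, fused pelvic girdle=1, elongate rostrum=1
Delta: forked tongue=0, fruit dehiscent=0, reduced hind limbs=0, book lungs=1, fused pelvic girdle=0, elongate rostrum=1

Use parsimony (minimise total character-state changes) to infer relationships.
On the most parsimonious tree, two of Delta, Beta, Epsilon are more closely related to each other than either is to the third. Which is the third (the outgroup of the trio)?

Character polarity is set by the outgroup: the derived state is whichever differs from the outgroup's state, so for fruit dehiscent, fused pelvic girdle the derived state is '0', and for the remaining characters it is '1'.
forked tongue: derived state '1' in Zeta only — an autapomorphy, so it tells us nothing about relationships among taxa.
fruit dehiscent: derived state '0' in Delta and Zeta only — synapomorphy for {Delta, Zeta}.
Only Beta and Epsilon show the derived state '1' for reduced hind limbs, supporting them as a clade.
All ingroup taxa share the derived state '1' for book lungs; it defines the ingroup but does not resolve relationships within it.
fused pelvic girdle (state '0') occurs in Delta and Epsilon but conflicts with the nesting implied by the other characters — most parsimoniously interpreted as homoplasy.
elongate rostrum: derived state '1' in Beta, Delta, Epsilon, and Zeta only — synapomorphy for {Beta, Delta, Epsilon, Zeta}.
Most parsimonious ingroup topology: (((Epsilon,Beta),(Zeta,Delta)),Alpha).
Epsilon and Beta share a more recent common ancestor with each other than either does with Delta, so Delta is the least closely related of the three.

Delta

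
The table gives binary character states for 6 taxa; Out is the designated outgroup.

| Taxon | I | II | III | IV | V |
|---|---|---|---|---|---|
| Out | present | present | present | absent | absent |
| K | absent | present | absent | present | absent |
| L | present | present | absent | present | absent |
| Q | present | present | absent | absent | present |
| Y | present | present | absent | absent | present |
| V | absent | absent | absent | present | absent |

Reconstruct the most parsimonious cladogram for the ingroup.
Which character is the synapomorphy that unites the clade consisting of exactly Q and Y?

Character polarity is set by the outgroup: the derived state is whichever differs from the outgroup's state, so for I, II, III the derived state is 'absent', and for the remaining characters it is 'present'.
Only K and V show the derived state 'absent' for I, supporting them as a clade.
II: derived state 'absent' in V only — an autapomorphy, so it tells us nothing about relationships among taxa.
III (derived state 'absent') is shared by all ingroup taxa — unites the whole ingroup.
Only K, L, and V show the derived state 'present' for IV, supporting them as a clade.
V: derived state 'present' in Q and Y only — synapomorphy for {Q, Y}.
Most parsimonious ingroup topology: (((K,V),L),(Q,Y)).
The clade {Q, Y} is supported by V: its derived state 'present' occurs in exactly those taxa and in no other taxon (including the outgroup).

V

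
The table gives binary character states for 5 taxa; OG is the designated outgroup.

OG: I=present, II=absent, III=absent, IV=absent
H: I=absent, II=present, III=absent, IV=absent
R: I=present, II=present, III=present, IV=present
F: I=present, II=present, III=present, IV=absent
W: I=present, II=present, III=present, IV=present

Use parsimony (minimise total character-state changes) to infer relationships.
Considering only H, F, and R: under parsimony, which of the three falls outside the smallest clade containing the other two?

H

Character polarity is set by the outgroup: the derived state is whichever differs from the outgroup's state, so for I the derived state is 'absent', and for the remaining characters it is 'present'.
I: derived state 'absent' in H only — an autapomorphy, so it tells us nothing about relationships among taxa.
All ingroup taxa share the derived state 'present' for II; it defines the ingroup but does not resolve relationships within it.
III: derived state 'present' in F, R, and W only — synapomorphy for {F, R, W}.
Only R and W show the derived state 'present' for IV, supporting them as a clade.
Most parsimonious ingroup topology: (H,((R,W),F)).
R and F share a more recent common ancestor with each other than either does with H, so H is the least closely related of the three.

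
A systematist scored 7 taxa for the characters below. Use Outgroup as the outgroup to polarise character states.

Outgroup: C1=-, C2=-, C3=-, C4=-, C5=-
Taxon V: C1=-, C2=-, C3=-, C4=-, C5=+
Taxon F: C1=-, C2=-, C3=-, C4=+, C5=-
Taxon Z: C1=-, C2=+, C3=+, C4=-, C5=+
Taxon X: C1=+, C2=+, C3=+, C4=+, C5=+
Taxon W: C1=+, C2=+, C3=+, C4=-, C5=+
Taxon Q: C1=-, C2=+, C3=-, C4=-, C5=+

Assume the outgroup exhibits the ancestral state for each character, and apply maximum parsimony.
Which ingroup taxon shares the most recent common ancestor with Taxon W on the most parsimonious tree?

Taxon X

The outgroup has state '-' for every character, so '+' is the derived state throughout.
C1 (derived state '+') is shared by Taxon W and Taxon X — a synapomorphy uniting that clade.
Only Taxon Q, Taxon W, Taxon X, and Taxon Z show the derived state '+' for C2, supporting them as a clade.
Only Taxon W, Taxon X, and Taxon Z show the derived state '+' for C3, supporting them as a clade.
C4 groups Taxon F and Taxon X, which is incompatible with the clades supported by the remaining characters; treating it as convergent (homoplasy) costs fewer steps than any alternative tree.
Only Taxon Q, Taxon V, Taxon W, Taxon X, and Taxon Z show the derived state '+' for C5, supporting them as a clade.
Most parsimonious ingroup topology: ((Taxon V,((Taxon Z,(Taxon X,Taxon W)),Taxon Q)),Taxon F).
Taxon W and Taxon X form a cherry on this tree, so they are sister taxa.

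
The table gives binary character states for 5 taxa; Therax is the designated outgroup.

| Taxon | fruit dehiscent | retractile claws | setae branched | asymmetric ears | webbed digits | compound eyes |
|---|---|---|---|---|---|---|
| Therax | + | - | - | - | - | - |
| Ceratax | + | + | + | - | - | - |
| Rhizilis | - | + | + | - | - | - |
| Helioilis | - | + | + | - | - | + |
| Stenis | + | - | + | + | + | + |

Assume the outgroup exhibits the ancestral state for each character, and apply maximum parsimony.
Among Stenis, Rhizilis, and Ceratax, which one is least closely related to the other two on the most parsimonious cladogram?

Stenis

Character polarity is set by the outgroup: the derived state is whichever differs from the outgroup's state, so for fruit dehiscent the derived state is '-', and for the remaining characters it is '+'.
Only Helioilis and Rhizilis show the derived state '-' for fruit dehiscent, supporting them as a clade.
Only Ceratax, Helioilis, and Rhizilis show the derived state '+' for retractile claws, supporting them as a clade.
All ingroup taxa share the derived state '+' for setae branched; it defines the ingroup but does not resolve relationships within it.
asymmetric ears (derived state '+') is unique to Stenis (autapomorphy; uninformative for grouping).
webbed digits (derived state '+') is unique to Stenis (autapomorphy; uninformative for grouping).
compound eyes groups Helioilis and Stenis, which is incompatible with the clades supported by the remaining characters; treating it as convergent (homoplasy) costs fewer steps than any alternative tree.
Most parsimonious ingroup topology: ((Ceratax,(Rhizilis,Helioilis)),Stenis).
Rhizilis and Ceratax share a more recent common ancestor with each other than either does with Stenis, so Stenis is the least closely related of the three.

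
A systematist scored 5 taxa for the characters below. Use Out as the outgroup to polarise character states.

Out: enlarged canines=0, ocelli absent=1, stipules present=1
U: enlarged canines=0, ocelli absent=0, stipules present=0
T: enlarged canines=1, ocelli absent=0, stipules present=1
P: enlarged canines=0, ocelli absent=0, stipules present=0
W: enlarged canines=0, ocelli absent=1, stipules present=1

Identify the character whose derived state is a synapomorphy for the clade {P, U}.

Character polarity is set by the outgroup: the derived state is whichever differs from the outgroup's state, so for ocelli absent, stipules present the derived state is '0', and for the remaining characters it is '1'.
enlarged canines: derived state '1' in T only — an autapomorphy, so it tells us nothing about relationships among taxa.
Only P, T, and U show the derived state '0' for ocelli absent, supporting them as a clade.
Only P and U show the derived state '0' for stipules present, supporting them as a clade.
Most parsimonious ingroup topology: (((U,P),T),W).
The clade {P, U} is supported by stipules present: its derived state '0' occurs in exactly those taxa and in no other taxon (including the outgroup).

stipules present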